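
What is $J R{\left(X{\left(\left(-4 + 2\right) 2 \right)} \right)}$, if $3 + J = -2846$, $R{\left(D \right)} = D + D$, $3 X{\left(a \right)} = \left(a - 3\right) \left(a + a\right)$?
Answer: $- \frac{319088}{3} \approx -1.0636 \cdot 10^{5}$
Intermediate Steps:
$X{\left(a \right)} = \frac{2 a \left(-3 + a\right)}{3}$ ($X{\left(a \right)} = \frac{\left(a - 3\right) \left(a + a\right)}{3} = \frac{\left(-3 + a\right) 2 a}{3} = \frac{2 a \left(-3 + a\right)}{3}$)
$R{\left(D \right)} = 2 D$
$J = -2849$ ($J = -3 - 2846 = -2849$)
$J R{\left(X{\left(\left(-4 + 2\right) 2 \right)} \right)} = - 2849 \cdot 2 \frac{2 \left(-4 + 2\right) 2 \left(-3 + \left(-4 + 2\right) 2\right)}{3} = - 2849 \cdot 2 \frac{2 \left(\left(-2\right) 2\right) \left(-3 - 4\right)}{3} = - 2849 \cdot 2 \cdot \frac{2}{3} \left(-4\right) \left(-3 - 4\right) = - 2849 \cdot 2 \cdot \frac{2}{3} \left(-4\right) \left(-7\right) = - 2849 \cdot 2 \cdot \frac{56}{3} = \left(-2849\right) \frac{112}{3} = - \frac{319088}{3}$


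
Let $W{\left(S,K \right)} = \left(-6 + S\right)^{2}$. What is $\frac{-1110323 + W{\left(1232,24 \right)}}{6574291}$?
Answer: $\frac{392753}{6574291} \approx 0.059741$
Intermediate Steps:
$\frac{-1110323 + W{\left(1232,24 \right)}}{6574291} = \frac{-1110323 + \left(-6 + 1232\right)^{2}}{6574291} = \left(-1110323 + 1226^{2}\right) \frac{1}{6574291} = \left(-1110323 + 1503076\right) \frac{1}{6574291} = 392753 \cdot \frac{1}{6574291} = \frac{392753}{6574291}$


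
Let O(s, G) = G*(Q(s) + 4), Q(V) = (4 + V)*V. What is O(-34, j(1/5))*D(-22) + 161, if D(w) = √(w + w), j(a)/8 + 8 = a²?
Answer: 161 - 3260416*I*√11/25 ≈ 161.0 - 4.3254e+5*I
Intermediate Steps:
Q(V) = V*(4 + V)
j(a) = -64 + 8*a²
D(w) = √2*√w (D(w) = √(2*w) = √2*√w)
O(s, G) = G*(4 + s*(4 + s)) (O(s, G) = G*(s*(4 + s) + 4) = G*(4 + s*(4 + s)))
O(-34, j(1/5))*D(-22) + 161 = ((-64 + 8*(1/5)²)*(4 - 34*(4 - 34)))*(√2*√(-22)) + 161 = ((-64 + 8*(1*(⅕))²)*(4 - 34*(-30)))*(√2*(I*√22)) + 161 = ((-64 + 8*(⅕)²)*(4 + 1020))*(2*I*√11) + 161 = ((-64 + 8*(1/25))*1024)*(2*I*√11) + 161 = ((-64 + 8/25)*1024)*(2*I*√11) + 161 = (-1592/25*1024)*(2*I*√11) + 161 = -3260416*I*√11/25 + 161 = 161 - 3260416*I*√11/25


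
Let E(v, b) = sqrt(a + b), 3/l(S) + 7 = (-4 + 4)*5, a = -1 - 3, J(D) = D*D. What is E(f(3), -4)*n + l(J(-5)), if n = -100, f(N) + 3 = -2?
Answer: -3/7 - 200*I*sqrt(2) ≈ -0.42857 - 282.84*I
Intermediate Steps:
J(D) = D**2
f(N) = -5 (f(N) = -3 - 2 = -5)
a = -4
l(S) = -3/7 (l(S) = 3/(-7 + (-4 + 4)*5) = 3/(-7 + 0*5) = 3/(-7 + 0) = 3/(-7) = 3*(-1/7) = -3/7)
E(v, b) = sqrt(-4 + b)
E(f(3), -4)*n + l(J(-5)) = sqrt(-4 - 4)*(-100) - 3/7 = sqrt(-8)*(-100) - 3/7 = (2*I*sqrt(2))*(-100) - 3/7 = -200*I*sqrt(2) - 3/7 = -3/7 - 200*I*sqrt(2)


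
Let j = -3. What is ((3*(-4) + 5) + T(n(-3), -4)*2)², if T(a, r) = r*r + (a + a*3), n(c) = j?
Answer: 1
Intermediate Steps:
n(c) = -3
T(a, r) = r² + 4*a (T(a, r) = r² + (a + 3*a) = r² + 4*a)
((3*(-4) + 5) + T(n(-3), -4)*2)² = ((3*(-4) + 5) + ((-4)² + 4*(-3))*2)² = ((-12 + 5) + (16 - 12)*2)² = (-7 + 4*2)² = (-7 + 8)² = 1² = 1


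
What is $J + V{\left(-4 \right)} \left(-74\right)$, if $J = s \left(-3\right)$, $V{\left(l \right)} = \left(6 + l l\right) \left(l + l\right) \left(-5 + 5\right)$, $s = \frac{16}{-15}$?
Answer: $\frac{16}{5} \approx 3.2$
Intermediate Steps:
$s = - \frac{16}{15}$ ($s = 16 \left(- \frac{1}{15}\right) = - \frac{16}{15} \approx -1.0667$)
$V{\left(l \right)} = 0$ ($V{\left(l \right)} = \left(6 + l^{2}\right) 2 l 0 = \left(6 + l^{2}\right) 0 = 0$)
$J = \frac{16}{5}$ ($J = \left(- \frac{16}{15}\right) \left(-3\right) = \frac{16}{5} \approx 3.2$)
$J + V{\left(-4 \right)} \left(-74\right) = \frac{16}{5} + 0 \left(-74\right) = \frac{16}{5} + 0 = \frac{16}{5}$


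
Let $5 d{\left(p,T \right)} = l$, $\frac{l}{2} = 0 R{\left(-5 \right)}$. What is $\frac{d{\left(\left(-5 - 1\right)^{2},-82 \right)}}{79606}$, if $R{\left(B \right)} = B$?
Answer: $0$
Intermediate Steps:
$l = 0$ ($l = 2 \cdot 0 \left(-5\right) = 2 \cdot 0 = 0$)
$d{\left(p,T \right)} = 0$ ($d{\left(p,T \right)} = \frac{1}{5} \cdot 0 = 0$)
$\frac{d{\left(\left(-5 - 1\right)^{2},-82 \right)}}{79606} = \frac{0}{79606} = 0 \cdot \frac{1}{79606} = 0$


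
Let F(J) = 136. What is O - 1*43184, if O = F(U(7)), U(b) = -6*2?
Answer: -43048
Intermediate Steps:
U(b) = -12
O = 136
O - 1*43184 = 136 - 1*43184 = 136 - 43184 = -43048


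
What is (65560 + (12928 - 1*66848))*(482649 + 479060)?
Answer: 11194292760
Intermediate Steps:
(65560 + (12928 - 1*66848))*(482649 + 479060) = (65560 + (12928 - 66848))*961709 = (65560 - 53920)*961709 = 11640*961709 = 11194292760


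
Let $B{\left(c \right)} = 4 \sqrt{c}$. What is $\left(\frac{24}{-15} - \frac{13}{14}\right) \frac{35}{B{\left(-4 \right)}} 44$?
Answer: $\frac{1947 i}{4} \approx 486.75 i$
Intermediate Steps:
$\left(\frac{24}{-15} - \frac{13}{14}\right) \frac{35}{B{\left(-4 \right)}} 44 = \left(\frac{24}{-15} - \frac{13}{14}\right) \frac{35}{4 \sqrt{-4}} \cdot 44 = \left(24 \left(- \frac{1}{15}\right) - \frac{13}{14}\right) \frac{35}{4 \cdot 2 i} 44 = \left(- \frac{8}{5} - \frac{13}{14}\right) \frac{35}{8 i} 44 = - \frac{177 \cdot 35 \left(- \frac{i}{8}\right)}{70} \cdot 44 = - \frac{177 \left(- \frac{35 i}{8}\right)}{70} \cdot 44 = \frac{177 i}{16} \cdot 44 = \frac{1947 i}{4}$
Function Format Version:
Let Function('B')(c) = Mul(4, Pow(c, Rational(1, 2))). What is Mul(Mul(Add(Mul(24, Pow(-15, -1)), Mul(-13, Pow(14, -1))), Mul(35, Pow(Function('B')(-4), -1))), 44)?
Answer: Mul(Rational(1947, 4), I) ≈ Mul(486.75, I)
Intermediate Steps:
Mul(Mul(Add(Mul(24, Pow(-15, -1)), Mul(-13, Pow(14, -1))), Mul(35, Pow(Function('B')(-4), -1))), 44) = Mul(Mul(Add(Mul(24, Pow(-15, -1)), Mul(-13, Pow(14, -1))), Mul(35, Pow(Mul(4, Pow(-4, Rational(1, 2))), -1))), 44) = Mul(Mul(Add(Mul(24, Rational(-1, 15)), Mul(-13, Rational(1, 14))), Mul(35, Pow(Mul(4, Mul(2, I)), -1))), 44) = Mul(Mul(Add(Rational(-8, 5), Rational(-13, 14)), Mul(35, Pow(Mul(8, I), -1))), 44) = Mul(Mul(Rational(-177, 70), Mul(35, Mul(Rational(-1, 8), I))), 44) = Mul(Mul(Rational(-177, 70), Mul(Rational(-35, 8), I)), 44) = Mul(Mul(Rational(177, 16), I), 44) = Mul(Rational(1947, 4), I)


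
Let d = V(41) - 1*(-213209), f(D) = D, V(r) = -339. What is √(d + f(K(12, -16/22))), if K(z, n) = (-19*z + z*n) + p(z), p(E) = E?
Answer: √25730078/11 ≈ 461.13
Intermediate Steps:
K(z, n) = -18*z + n*z (K(z, n) = (-19*z + z*n) + z = (-19*z + n*z) + z = -18*z + n*z)
d = 212870 (d = -339 - 1*(-213209) = -339 + 213209 = 212870)
√(d + f(K(12, -16/22))) = √(212870 + 12*(-18 - 16/22)) = √(212870 + 12*(-18 - 16*1/22)) = √(212870 + 12*(-18 - 8/11)) = √(212870 + 12*(-206/11)) = √(212870 - 2472/11) = √(2339098/11) = √25730078/11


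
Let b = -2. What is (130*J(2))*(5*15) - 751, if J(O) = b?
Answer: -20251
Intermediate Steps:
J(O) = -2
(130*J(2))*(5*15) - 751 = (130*(-2))*(5*15) - 751 = -260*75 - 751 = -19500 - 751 = -20251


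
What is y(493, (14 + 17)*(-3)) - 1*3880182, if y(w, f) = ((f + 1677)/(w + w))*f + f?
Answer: -1913049231/493 ≈ -3.8804e+6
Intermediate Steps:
y(w, f) = f + f*(1677 + f)/(2*w) (y(w, f) = ((1677 + f)/((2*w)))*f + f = ((1677 + f)*(1/(2*w)))*f + f = ((1677 + f)/(2*w))*f + f = f*(1677 + f)/(2*w) + f = f + f*(1677 + f)/(2*w))
y(493, (14 + 17)*(-3)) - 1*3880182 = (½)*((14 + 17)*(-3))*(1677 + (14 + 17)*(-3) + 2*493)/493 - 1*3880182 = (½)*(31*(-3))*(1/493)*(1677 + 31*(-3) + 986) - 3880182 = (½)*(-93)*(1/493)*(1677 - 93 + 986) - 3880182 = (½)*(-93)*(1/493)*2570 - 3880182 = -119505/493 - 3880182 = -1913049231/493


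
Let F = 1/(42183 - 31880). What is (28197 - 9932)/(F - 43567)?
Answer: -37636859/89774160 ≈ -0.41924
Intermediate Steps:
F = 1/10303 ≈ 9.7059e-5
(28197 - 9932)/(F - 43567) = (28197 - 9932)/(1/10303 - 43567) = 18265/(-448870800/10303) = 18265*(-10303/448870800) = -37636859/89774160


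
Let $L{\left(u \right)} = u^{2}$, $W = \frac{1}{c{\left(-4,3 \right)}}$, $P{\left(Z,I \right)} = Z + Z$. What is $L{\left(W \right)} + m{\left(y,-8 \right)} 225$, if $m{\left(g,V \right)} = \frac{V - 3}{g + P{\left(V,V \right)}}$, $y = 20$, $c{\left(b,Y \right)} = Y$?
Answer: $- \frac{22271}{36} \approx -618.64$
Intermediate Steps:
$P{\left(Z,I \right)} = 2 Z$
$W = \frac{1}{3} \approx 0.33333$
$m{\left(g,V \right)} = \frac{-3 + V}{g + 2 V}$ ($m{\left(g,V \right)} = \frac{V - 3}{g + 2 V} = \frac{-3 + V}{g + 2 V}$)
$L{\left(W \right)} + m{\left(y,-8 \right)} 225 = \left(\frac{1}{3}\right)^{2} + \frac{-3 - 8}{20 + 2 \left(-8\right)} 225 = \frac{1}{9} + \frac{1}{20 - 16} \left(-11\right) 225 = \frac{1}{9} + \frac{1}{4} \left(-11\right) 225 = \frac{1}{9} - \frac{2475}{4} = - \frac{22271}{36}$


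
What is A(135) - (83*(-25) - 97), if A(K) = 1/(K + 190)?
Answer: 705901/325 ≈ 2172.0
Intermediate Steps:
A(K) = 1/(190 + K)
A(135) - (83*(-25) - 97) = 1/(190 + 135) - (83*(-25) - 97) = 1/325 - (-2075 - 97) = 1/325 - 1*(-2172) = 1/325 + 2172 = 705901/325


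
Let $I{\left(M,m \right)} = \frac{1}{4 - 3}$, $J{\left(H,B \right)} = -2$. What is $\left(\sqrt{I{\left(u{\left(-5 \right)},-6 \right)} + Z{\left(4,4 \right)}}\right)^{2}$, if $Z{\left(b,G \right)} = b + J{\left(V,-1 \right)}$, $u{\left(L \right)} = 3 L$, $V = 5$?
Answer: $3$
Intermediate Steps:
$Z{\left(b,G \right)} = -2 + b$ ($Z{\left(b,G \right)} = b - 2 = -2 + b$)
$I{\left(M,m \right)} = 1$ ($I{\left(M,m \right)} = 1^{-1} = 1$)
$\left(\sqrt{I{\left(u{\left(-5 \right)},-6 \right)} + Z{\left(4,4 \right)}}\right)^{2} = \left(\sqrt{1 + \left(-2 + 4\right)}\right)^{2} = \left(\sqrt{1 + 2}\right)^{2} = \left(\sqrt{3}\right)^{2} = 3$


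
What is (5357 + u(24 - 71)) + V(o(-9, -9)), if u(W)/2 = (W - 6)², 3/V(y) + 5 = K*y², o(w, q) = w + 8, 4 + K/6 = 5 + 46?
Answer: 3040078/277 ≈ 10975.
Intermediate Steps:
K = 282 (K = -24 + 6*(5 + 46) = -24 + 6*51 = -24 + 306 = 282)
o(w, q) = 8 + w
V(y) = 3/(-5 + 282*y²)
u(W) = 2*(-6 + W)² (u(W) = 2*(W - 6)² = 2*(-6 + W)²)
(5357 + u(24 - 71)) + V(o(-9, -9)) = (5357 + 2*(-6 + (24 - 71))²) + 3/(-5 + 282*(8 - 9)²) = (5357 + 2*(-6 - 47)²) + 3/(-5 + 282*(-1)²) = (5357 + 2*(-53)²) + 3/(-5 + 282*1) = (5357 + 2*2809) + 3/(-5 + 282) = (5357 + 5618) + 3/277 = 10975 + 3*(1/277) = 10975 + 3/277 = 3040078/277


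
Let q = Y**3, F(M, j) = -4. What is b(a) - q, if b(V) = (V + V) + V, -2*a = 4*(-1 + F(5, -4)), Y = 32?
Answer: -32738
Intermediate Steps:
a = 10 (a = -2*(-1 - 4) = -2*(-5) = -1/2*(-20) = 10)
q = 32768 (q = 32**3 = 32768)
b(V) = 3*V (b(V) = 2*V + V = 3*V)
b(a) - q = 3*10 - 1*32768 = 30 - 32768 = -32738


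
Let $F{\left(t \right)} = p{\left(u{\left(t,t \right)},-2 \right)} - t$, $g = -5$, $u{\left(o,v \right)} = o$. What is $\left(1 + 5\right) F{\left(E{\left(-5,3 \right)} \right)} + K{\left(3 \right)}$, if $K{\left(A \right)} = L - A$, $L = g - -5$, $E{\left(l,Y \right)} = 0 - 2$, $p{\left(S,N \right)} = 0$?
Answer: $9$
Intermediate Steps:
$E{\left(l,Y \right)} = -2$ ($E{\left(l,Y \right)} = 0 - 2 = -2$)
$L = 0$ ($L = -5 - -5 = -5 + 5 = 0$)
$K{\left(A \right)} = - A$ ($K{\left(A \right)} = 0 - A = - A$)
$F{\left(t \right)} = - t$ ($F{\left(t \right)} = 0 - t = - t$)
$\left(1 + 5\right) F{\left(E{\left(-5,3 \right)} \right)} + K{\left(3 \right)} = \left(1 + 5\right) \left(\left(-1\right) \left(-2\right)\right) - 3 = 6 \cdot 2 - 3 = 12 - 3 = 9$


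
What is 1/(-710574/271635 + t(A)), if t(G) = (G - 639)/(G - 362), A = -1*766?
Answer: -102134760/139960099 ≈ -0.72974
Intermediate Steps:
A = -766
t(G) = (-639 + G)/(-362 + G)
1/(-710574/271635 + t(A)) = 1/(-710574/271635 + (-639 - 766)/(-362 - 766)) = 1/(-710574*1/271635 - 1405/(-1128)) = 1/(-236858/90545 - 1/1128*(-1405)) = 1/(-236858/90545 + 1405/1128) = 1/(-139960099/102134760) = -102134760/139960099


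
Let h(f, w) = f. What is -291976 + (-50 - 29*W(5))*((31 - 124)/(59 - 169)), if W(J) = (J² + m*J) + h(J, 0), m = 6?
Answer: -3228383/11 ≈ -2.9349e+5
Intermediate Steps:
W(J) = J² + 7*J (W(J) = (J² + 6*J) + J = J² + 7*J)
-291976 + (-50 - 29*W(5))*((31 - 124)/(59 - 169)) = -291976 + (-50 - 145*(7 + 5))*((31 - 124)/(59 - 169)) = -291976 + (-50 - 145*12)*(-93/(-110)) = -291976 + (-50 - 29*60)*(-93*(-1/110)) = -291976 + (-50 - 1740)*(93/110) = -291976 - 1790*93/110 = -291976 - 16647/11 = -3228383/11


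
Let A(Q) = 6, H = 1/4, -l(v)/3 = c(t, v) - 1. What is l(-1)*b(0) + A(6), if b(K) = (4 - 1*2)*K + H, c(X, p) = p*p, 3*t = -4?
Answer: 6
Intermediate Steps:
t = -4/3 (t = (⅓)*(-4) = -4/3 ≈ -1.3333)
c(X, p) = p²
l(v) = 3 - 3*v² (l(v) = -3*(v² - 1) = -3*(-1 + v²) = 3 - 3*v²)
H = ¼ ≈ 0.25000
b(K) = ¼ + 2*K (b(K) = (4 - 1*2)*K + ¼ = (4 - 2)*K + ¼ = 2*K + ¼ = ¼ + 2*K)
l(-1)*b(0) + A(6) = (3 - 3*(-1)²)*(¼ + 2*0) + 6 = (3 - 3*1)*(¼ + 0) + 6 = (3 - 3)*(¼) + 6 = 0*(¼) + 6 = 0 + 6 = 6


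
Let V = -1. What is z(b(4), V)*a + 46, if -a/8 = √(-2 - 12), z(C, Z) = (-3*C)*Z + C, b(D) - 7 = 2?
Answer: 46 - 288*I*√14 ≈ 46.0 - 1077.6*I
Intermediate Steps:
b(D) = 9 (b(D) = 7 + 2 = 9)
z(C, Z) = C - 3*C*Z (z(C, Z) = -3*C*Z + C = C - 3*C*Z)
a = -8*I*√14 (a = -8*√(-2 - 12) = -8*I*√14 ≈ -29.933*I)
z(b(4), V)*a + 46 = (9*(1 - 3*(-1)))*(-8*I*√14) + 46 = (9*(1 + 3))*(-8*I*√14) + 46 = (9*4)*(-8*I*√14) + 46 = 36*(-8*I*√14) + 46 = -288*I*√14 + 46 = 46 - 288*I*√14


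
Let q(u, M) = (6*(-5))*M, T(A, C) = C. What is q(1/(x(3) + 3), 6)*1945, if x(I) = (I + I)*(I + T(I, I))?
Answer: -350100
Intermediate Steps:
x(I) = 4*I**2 (x(I) = (I + I)*(I + I) = (2*I)*(2*I) = 4*I**2)
q(u, M) = -30*M
q(1/(x(3) + 3), 6)*1945 = -30*6*1945 = -180*1945 = -350100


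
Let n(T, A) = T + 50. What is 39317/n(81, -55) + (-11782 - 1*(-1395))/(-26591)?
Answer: 1046839044/3483421 ≈ 300.52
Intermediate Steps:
n(T, A) = 50 + T
39317/n(81, -55) + (-11782 - 1*(-1395))/(-26591) = 39317/(50 + 81) + (-11782 - 1*(-1395))/(-26591) = 39317/131 + (-11782 + 1395)*(-1/26591) = 39317*(1/131) - 10387*(-1/26591) = 39317/131 + 10387/26591 = 1046839044/3483421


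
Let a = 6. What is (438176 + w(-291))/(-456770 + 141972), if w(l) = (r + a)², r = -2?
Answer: -219096/157399 ≈ -1.3920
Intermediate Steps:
w(l) = 16 (w(l) = (-2 + 6)² = 4² = 16)
(438176 + w(-291))/(-456770 + 141972) = (438176 + 16)/(-456770 + 141972) = 438192/(-314798) = 438192*(-1/314798) = -219096/157399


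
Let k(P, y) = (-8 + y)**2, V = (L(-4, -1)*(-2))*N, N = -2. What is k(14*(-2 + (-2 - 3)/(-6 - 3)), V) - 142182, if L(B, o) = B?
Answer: -141606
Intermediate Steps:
V = -16 (V = -4*(-2)*(-2) = 8*(-2) = -16)
k(14*(-2 + (-2 - 3)/(-6 - 3)), V) - 142182 = (-8 - 16)**2 - 142182 = (-24)**2 - 142182 = 576 - 142182 = -141606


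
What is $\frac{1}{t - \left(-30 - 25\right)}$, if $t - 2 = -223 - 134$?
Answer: $- \frac{1}{300} \approx -0.0033333$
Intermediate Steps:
$t = -355$ ($t = 2 - 357 = -355$)
$\frac{1}{t - \left(-30 - 25\right)} = \frac{1}{-355 - \left(-30 - 25\right)} = \frac{1}{-355 - -55} = \frac{1}{-355 + 55} = \frac{1}{-300} = - \frac{1}{300}$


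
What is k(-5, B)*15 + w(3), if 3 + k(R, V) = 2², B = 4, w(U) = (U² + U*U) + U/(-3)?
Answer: 32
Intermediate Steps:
w(U) = 2*U² - U/3 (w(U) = (U² + U²) + U*(-⅓) = 2*U² - U/3)
k(R, V) = 1 (k(R, V) = -3 + 2² = -3 + 4 = 1)
k(-5, B)*15 + w(3) = 1*15 + (⅓)*3*(-1 + 6*3) = 15 + (⅓)*3*(-1 + 18) = 15 + (⅓)*3*17 = 15 + 17 = 32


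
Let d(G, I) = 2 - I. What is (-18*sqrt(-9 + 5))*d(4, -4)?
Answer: -216*I ≈ -216.0*I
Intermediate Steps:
(-18*sqrt(-9 + 5))*d(4, -4) = (-18*sqrt(-9 + 5))*(2 - 1*(-4)) = (-36*I)*(2 + 4) = -36*I*6 = -216*I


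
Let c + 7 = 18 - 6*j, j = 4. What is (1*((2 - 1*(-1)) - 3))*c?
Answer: 0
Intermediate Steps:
c = -13 (c = -7 + (18 - 6*4) = -7 + (18 - 24) = -7 - 6 = -13)
(1*((2 - 1*(-1)) - 3))*c = (1*((2 - 1*(-1)) - 3))*(-13) = (1*((2 + 1) - 3))*(-13) = (1*(3 - 3))*(-13) = (1*0)*(-13) = 0*(-13) = 0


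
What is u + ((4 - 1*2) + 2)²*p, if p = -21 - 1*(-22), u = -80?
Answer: -64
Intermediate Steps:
p = 1 (p = -21 + 22 = 1)
u + ((4 - 1*2) + 2)²*p = -80 + ((4 - 1*2) + 2)²*1 = -80 + ((4 - 2) + 2)²*1 = -80 + (2 + 2)²*1 = -80 + 4²*1 = -80 + 16*1 = -80 + 16 = -64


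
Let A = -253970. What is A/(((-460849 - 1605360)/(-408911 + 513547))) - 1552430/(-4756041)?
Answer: 126392166994959590/9826974718569 ≈ 12862.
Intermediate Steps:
A/(((-460849 - 1605360)/(-408911 + 513547))) - 1552430/(-4756041) = -253970*(-408911 + 513547)/(-460849 - 1605360) - 1552430/(-4756041) = -253970/((-2066209/104636)) - 1552430*(-1/4756041) = -253970/((-2066209*1/104636)) + 1552430/4756041 = -253970/(-2066209/104636) + 1552430/4756041 = -253970*(-104636/2066209) + 1552430/4756041 = 26574404920/2066209 + 1552430/4756041 = 126392166994959590/9826974718569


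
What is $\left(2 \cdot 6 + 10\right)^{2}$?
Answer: $484$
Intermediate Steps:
$\left(2 \cdot 6 + 10\right)^{2} = \left(12 + 10\right)^{2} = 22^{2} = 484$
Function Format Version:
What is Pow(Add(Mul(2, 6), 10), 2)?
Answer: 484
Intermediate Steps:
Pow(Add(Mul(2, 6), 10), 2) = Pow(Add(12, 10), 2) = Pow(22, 2) = 484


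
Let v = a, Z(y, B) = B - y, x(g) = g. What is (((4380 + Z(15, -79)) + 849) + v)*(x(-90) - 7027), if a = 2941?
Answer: -57476892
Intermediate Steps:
v = 2941
(((4380 + Z(15, -79)) + 849) + v)*(x(-90) - 7027) = (((4380 + (-79 - 1*15)) + 849) + 2941)*(-90 - 7027) = (((4380 + (-79 - 15)) + 849) + 2941)*(-7117) = (((4380 - 94) + 849) + 2941)*(-7117) = ((4286 + 849) + 2941)*(-7117) = (5135 + 2941)*(-7117) = 8076*(-7117) = -57476892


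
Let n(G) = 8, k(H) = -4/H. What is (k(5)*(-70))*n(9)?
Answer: 448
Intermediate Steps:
(k(5)*(-70))*n(9) = (-4/5*(-70))*8 = (-4*⅕*(-70))*8 = -⅘*(-70)*8 = 56*8 = 448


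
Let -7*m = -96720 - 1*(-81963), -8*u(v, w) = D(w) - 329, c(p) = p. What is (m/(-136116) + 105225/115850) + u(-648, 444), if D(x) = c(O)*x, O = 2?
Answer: -14503773259/210253848 ≈ -68.982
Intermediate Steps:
D(x) = 2*x
u(v, w) = 329/8 - w/4 (u(v, w) = -(2*w - 329)/8 = -(-329 + 2*w)/8 = 329/8 - w/4)
m = 14757/7 (m = -(-96720 - 1*(-81963))/7 = -(-96720 + 81963)/7 = -⅐*(-14757) = 14757/7 ≈ 2108.1)
(m/(-136116) + 105225/115850) + u(-648, 444) = ((14757/7)/(-136116) + 105225/115850) + (329/8 - ¼*444) = ((14757/7)*(-1/136116) + 105225*(1/115850)) + (329/8 - 111) = (-4919/317604 + 4209/4634) - 559/8 = 93857185/105126924 - 559/8 = -14503773259/210253848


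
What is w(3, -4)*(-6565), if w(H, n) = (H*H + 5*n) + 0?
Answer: 72215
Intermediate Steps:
w(H, n) = H² + 5*n (w(H, n) = (H² + 5*n) + 0 = H² + 5*n)
w(3, -4)*(-6565) = (3² + 5*(-4))*(-6565) = (9 - 20)*(-6565) = -11*(-6565) = 72215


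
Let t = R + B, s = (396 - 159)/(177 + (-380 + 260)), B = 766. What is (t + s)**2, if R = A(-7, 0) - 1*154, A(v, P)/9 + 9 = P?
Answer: 103388224/361 ≈ 2.8639e+5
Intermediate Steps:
A(v, P) = -81 + 9*P
R = -235 (R = (-81 + 9*0) - 1*154 = (-81 + 0) - 154 = -81 - 154 = -235)
s = 79/19 (s = 237/(177 - 120) = 237/57 = 237*(1/57) = 79/19 ≈ 4.1579)
t = 531 (t = -235 + 766 = 531)
(t + s)**2 = (531 + 79/19)**2 = (10168/19)**2 = 103388224/361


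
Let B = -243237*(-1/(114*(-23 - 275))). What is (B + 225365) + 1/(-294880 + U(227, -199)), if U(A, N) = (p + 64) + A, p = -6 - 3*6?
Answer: 751838287889629/3336197612 ≈ 2.2536e+5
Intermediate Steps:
p = -24 (p = -6 - 18 = -24)
U(A, N) = 40 + A (U(A, N) = (-24 + 64) + A = 40 + A)
B = -81079/11324 (B = -243237/((-298*(-114))) = -243237/33972 = -243237*1/33972 = -81079/11324 ≈ -7.1599)
(B + 225365) + 1/(-294880 + U(227, -199)) = (-81079/11324 + 225365) + 1/(-294880 + (40 + 227)) = 2551952181/11324 + 1/(-294880 + 267) = 2551952181/11324 + 1/(-294613) = 2551952181/11324 - 1/294613 = 751838287889629/3336197612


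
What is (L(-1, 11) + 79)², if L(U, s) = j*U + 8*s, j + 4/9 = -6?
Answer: 2436721/81 ≈ 30083.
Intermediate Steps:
j = -58/9 (j = -4/9 - 6 = -58/9 ≈ -6.4444)
L(U, s) = 8*s - 58*U/9 (L(U, s) = -58*U/9 + 8*s = 8*s - 58*U/9)
(L(-1, 11) + 79)² = ((8*11 - 58/9*(-1)) + 79)² = ((88 + 58/9) + 79)² = (850/9 + 79)² = (1561/9)² = 2436721/81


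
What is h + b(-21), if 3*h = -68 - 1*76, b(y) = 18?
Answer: -30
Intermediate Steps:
h = -48 (h = (-68 - 1*76)/3 = (-68 - 76)/3 = (1/3)*(-144) = -48)
h + b(-21) = -48 + 18 = -30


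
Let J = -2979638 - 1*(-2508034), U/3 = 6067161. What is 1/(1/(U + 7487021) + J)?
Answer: -25688504/12114801240415 ≈ -2.1204e-6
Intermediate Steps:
U = 18201483 (U = 3*6067161 = 18201483)
J = -471604 (J = -2979638 + 2508034 = -471604)
1/(1/(U + 7487021) + J) = 1/(1/(18201483 + 7487021) - 471604) = 1/(1/25688504 - 471604) = 1/(-12114801240415/25688504) = -25688504/12114801240415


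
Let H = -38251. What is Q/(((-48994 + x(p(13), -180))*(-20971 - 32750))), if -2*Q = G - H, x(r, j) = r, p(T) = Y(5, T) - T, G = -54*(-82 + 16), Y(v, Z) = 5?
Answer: -41815/5264872884 ≈ -7.9423e-6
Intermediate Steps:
G = 3564 (G = -54*(-66) = 3564)
p(T) = 5 - T
Q = -41815/2 (Q = -(3564 - 1*(-38251))/2 = -(3564 + 38251)/2 = -½*41815 = -41815/2 ≈ -20908.)
Q/(((-48994 + x(p(13), -180))*(-20971 - 32750))) = -41815*1/((-48994 + (5 - 1*13))*(-20971 - 32750))/2 = -41815*(-1/(53721*(-48994 + (5 - 13))))/2 = -41815*(-1/(53721*(-48994 - 8)))/2 = -41815/(2*((-49002*(-53721)))) = -41815/2/2632436442 = -41815/2*1/2632436442 = -41815/5264872884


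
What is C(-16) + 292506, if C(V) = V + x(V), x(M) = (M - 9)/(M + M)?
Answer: 9359705/32 ≈ 2.9249e+5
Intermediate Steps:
x(M) = (-9 + M)/(2*M) (x(M) = (-9 + M)/((2*M)) = (-9 + M)*(1/(2*M)) = (-9 + M)/(2*M))
C(V) = V + (-9 + V)/(2*V)
C(-16) + 292506 = (½ - 16 - 9/2/(-16)) + 292506 = (½ - 16 - 9/2*(-1/16)) + 292506 = (½ - 16 + 9/32) + 292506 = -487/32 + 292506 = 9359705/32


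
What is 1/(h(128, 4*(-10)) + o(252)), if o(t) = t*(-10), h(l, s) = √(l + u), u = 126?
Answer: -1260/3175073 - √254/6350146 ≈ -0.00039935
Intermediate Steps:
h(l, s) = √(126 + l) (h(l, s) = √(l + 126) = √(126 + l))
o(t) = -10*t
1/(h(128, 4*(-10)) + o(252)) = 1/(√(126 + 128) - 10*252) = 1/(√254 - 2520) = 1/(-2520 + √254)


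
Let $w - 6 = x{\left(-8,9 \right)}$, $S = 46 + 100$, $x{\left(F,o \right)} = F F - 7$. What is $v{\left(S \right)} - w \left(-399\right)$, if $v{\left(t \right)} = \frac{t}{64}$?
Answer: $\frac{804457}{32} \approx 25139.0$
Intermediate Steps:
$x{\left(F,o \right)} = -7 + F^{2}$ ($x{\left(F,o \right)} = F^{2} - 7 = -7 + F^{2}$)
$S = 146$
$v{\left(t \right)} = \frac{t}{64}$ ($v{\left(t \right)} = t \frac{1}{64} = \frac{t}{64}$)
$w = 63$ ($w = 6 - \left(7 - \left(-8\right)^{2}\right) = 6 + \left(-7 + 64\right) = 6 + 57 = 63$)
$v{\left(S \right)} - w \left(-399\right) = \frac{1}{64} \cdot 146 - 63 \left(-399\right) = \frac{73}{32} - -25137 = \frac{73}{32} + 25137 = \frac{804457}{32}$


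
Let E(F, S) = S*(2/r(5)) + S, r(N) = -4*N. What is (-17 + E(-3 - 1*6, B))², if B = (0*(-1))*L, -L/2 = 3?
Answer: 289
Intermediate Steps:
L = -6 (L = -2*3 = -6)
B = 0 (B = (0*(-1))*(-6) = 0*(-6) = 0)
E(F, S) = 9*S/10 (E(F, S) = S*(2/((-4*5))) + S = S*(2/(-20)) + S = S*(2*(-1/20)) + S = S*(-⅒) + S = -S/10 + S = 9*S/10)
(-17 + E(-3 - 1*6, B))² = (-17 + (9/10)*0)² = (-17 + 0)² = (-17)² = 289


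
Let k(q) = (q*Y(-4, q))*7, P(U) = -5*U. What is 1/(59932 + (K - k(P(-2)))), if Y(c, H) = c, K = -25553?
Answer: 1/34659 ≈ 2.8853e-5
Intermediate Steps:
k(q) = -28*q (k(q) = (q*(-4))*7 = -4*q*7 = -28*q)
1/(59932 + (K - k(P(-2)))) = 1/(59932 + (-25553 - (-28)*(-5*(-2)))) = 1/(59932 + (-25553 - (-28)*10)) = 1/(59932 + (-25553 - 1*(-280))) = 1/(59932 + (-25553 + 280)) = 1/(59932 - 25273) = 1/34659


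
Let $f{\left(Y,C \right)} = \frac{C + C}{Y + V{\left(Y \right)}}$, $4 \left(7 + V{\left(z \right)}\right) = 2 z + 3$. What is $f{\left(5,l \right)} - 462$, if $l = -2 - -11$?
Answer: $- \frac{2238}{5} \approx -447.6$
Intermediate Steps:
$V{\left(z \right)} = - \frac{25}{4} + \frac{z}{2}$ ($V{\left(z \right)} = -7 + \frac{2 z + 3}{4} = -7 + \frac{3 + 2 z}{4} = -7 + \left(\frac{3}{4} + \frac{z}{2}\right) = - \frac{25}{4} + \frac{z}{2}$)
$l = 9$ ($l = -2 + 11 = 9$)
$f{\left(Y,C \right)} = \frac{2 C}{- \frac{25}{4} + \frac{3 Y}{2}}$ ($f{\left(Y,C \right)} = \frac{C + C}{Y + \left(- \frac{25}{4} + \frac{Y}{2}\right)} = \frac{2 C}{- \frac{25}{4} + \frac{3 Y}{2}}$)
$f{\left(5,l \right)} - 462 = 8 \cdot 9 \frac{1}{-25 + 6 \cdot 5} - 462 = 8 \cdot 9 \frac{1}{-25 + 30} - 462 = 8 \cdot 9 \cdot \frac{1}{5} - 462 = \frac{72}{5} - 462 = - \frac{2238}{5}$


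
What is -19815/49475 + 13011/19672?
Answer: 50783709/194654440 ≈ 0.26089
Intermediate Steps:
-19815/49475 + 13011/19672 = -19815*1/49475 + 13011*(1/19672) = -3963/9895 + 13011/19672 = 50783709/194654440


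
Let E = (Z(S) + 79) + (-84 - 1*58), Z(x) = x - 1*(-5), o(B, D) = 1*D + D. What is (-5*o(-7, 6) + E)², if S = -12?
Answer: 16900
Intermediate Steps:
o(B, D) = 2*D (o(B, D) = D + D = 2*D)
Z(x) = 5 + x (Z(x) = x + 5 = 5 + x)
E = -70 (E = ((5 - 12) + 79) + (-84 - 1*58) = (-7 + 79) + (-84 - 58) = 72 - 142 = -70)
(-5*o(-7, 6) + E)² = (-10*6 - 70)² = (-5*12 - 70)² = (-60 - 70)² = (-130)² = 16900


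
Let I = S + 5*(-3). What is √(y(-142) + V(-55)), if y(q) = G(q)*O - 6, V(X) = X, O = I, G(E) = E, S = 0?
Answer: √2069 ≈ 45.486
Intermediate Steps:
I = -15 (I = 0 + 5*(-3) = 0 - 15 = -15)
O = -15
y(q) = -6 - 15*q (y(q) = q*(-15) - 6 = -15*q - 6 = -6 - 15*q)
√(y(-142) + V(-55)) = √((-6 - 15*(-142)) - 55) = √((-6 + 2130) - 55) = √(2124 - 55) = √2069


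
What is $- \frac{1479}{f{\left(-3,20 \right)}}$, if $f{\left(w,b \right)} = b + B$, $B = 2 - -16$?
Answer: $- \frac{1479}{38} \approx -38.921$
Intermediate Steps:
$B = 18$ ($B = 2 + 16 = 18$)
$f{\left(w,b \right)} = 18 + b$ ($f{\left(w,b \right)} = b + 18 = 18 + b$)
$- \frac{1479}{f{\left(-3,20 \right)}} = - \frac{1479}{18 + 20} = - \frac{1479}{38}$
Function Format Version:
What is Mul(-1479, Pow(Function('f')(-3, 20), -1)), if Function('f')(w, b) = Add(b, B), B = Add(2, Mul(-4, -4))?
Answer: Rational(-1479, 38) ≈ -38.921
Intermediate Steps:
B = 18 (B = Add(2, 16) = 18)
Function('f')(w, b) = Add(18, b) (Function('f')(w, b) = Add(b, 18) = Add(18, b))
Mul(-1479, Pow(Function('f')(-3, 20), -1)) = Mul(-1479, Pow(Add(18, 20), -1)) = Mul(-1479, Pow(38, -1)) = Mul(-1479, Rational(1, 38)) = Rational(-1479, 38)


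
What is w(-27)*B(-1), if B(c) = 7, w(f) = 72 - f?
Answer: 693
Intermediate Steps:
w(-27)*B(-1) = (72 - 1*(-27))*7 = (72 + 27)*7 = 99*7 = 693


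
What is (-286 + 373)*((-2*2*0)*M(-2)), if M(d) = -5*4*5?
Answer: 0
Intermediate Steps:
M(d) = -100 (M(d) = -20*5 = -100)
(-286 + 373)*((-2*2*0)*M(-2)) = (-286 + 373)*((-2*2*0)*(-100)) = 87*(-4*0*(-100)) = 87*(0*(-100)) = 87*0 = 0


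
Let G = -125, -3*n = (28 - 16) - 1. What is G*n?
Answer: 1375/3 ≈ 458.33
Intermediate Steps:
n = -11/3 (n = -((28 - 16) - 1)/3 = -(12 - 1)/3 = -⅓*11 = -11/3 ≈ -3.6667)
G*n = -125*(-11/3) = 1375/3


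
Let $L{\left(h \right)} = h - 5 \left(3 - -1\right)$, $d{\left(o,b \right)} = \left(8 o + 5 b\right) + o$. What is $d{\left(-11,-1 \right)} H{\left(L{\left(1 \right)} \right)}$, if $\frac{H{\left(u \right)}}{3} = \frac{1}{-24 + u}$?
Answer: $\frac{312}{43} \approx 7.2558$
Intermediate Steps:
$d{\left(o,b \right)} = 5 b + 9 o$ ($d{\left(o,b \right)} = \left(5 b + 8 o\right) + o = 5 b + 9 o$)
$L{\left(h \right)} = -20 + h$ ($L{\left(h \right)} = h - 5 \left(3 + 1\right) = h - 20 = -20 + h$)
$H{\left(u \right)} = \frac{3}{-24 + u}$
$d{\left(-11,-1 \right)} H{\left(L{\left(1 \right)} \right)} = \left(5 \left(-1\right) + 9 \left(-11\right)\right) \frac{3}{-24 + \left(-20 + 1\right)} = \left(-5 - 99\right) \frac{3}{-24 - 19} = - 104 \frac{3}{-43} = - 104 \cdot 3 \left(- \frac{1}{43}\right) = \left(-104\right) \left(- \frac{3}{43}\right) = \frac{312}{43}$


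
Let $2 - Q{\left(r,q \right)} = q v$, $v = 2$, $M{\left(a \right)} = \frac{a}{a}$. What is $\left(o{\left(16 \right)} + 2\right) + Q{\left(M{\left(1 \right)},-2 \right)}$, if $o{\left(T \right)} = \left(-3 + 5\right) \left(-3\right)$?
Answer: $2$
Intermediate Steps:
$M{\left(a \right)} = 1$
$Q{\left(r,q \right)} = 2 - 2 q$ ($Q{\left(r,q \right)} = 2 - q 2 = 2 - 2 q$)
$o{\left(T \right)} = -6$ ($o{\left(T \right)} = 2 \left(-3\right) = -6$)
$\left(o{\left(16 \right)} + 2\right) + Q{\left(M{\left(1 \right)},-2 \right)} = \left(-6 + 2\right) + \left(2 - -4\right) = -4 + \left(2 + 4\right) = -4 + 6 = 2$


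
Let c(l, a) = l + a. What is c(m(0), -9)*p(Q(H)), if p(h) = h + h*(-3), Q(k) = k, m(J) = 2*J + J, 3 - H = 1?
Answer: 36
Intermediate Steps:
H = 2 (H = 3 - 1*1 = 3 - 1 = 2)
m(J) = 3*J
p(h) = -2*h (p(h) = h - 3*h = -2*h)
c(l, a) = a + l
c(m(0), -9)*p(Q(H)) = (-9 + 3*0)*(-2*2) = (-9 + 0)*(-4) = -9*(-4) = 36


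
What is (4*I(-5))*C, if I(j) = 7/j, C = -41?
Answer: 1148/5 ≈ 229.60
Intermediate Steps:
(4*I(-5))*C = (4*(7/(-5)))*(-41) = (4*(7*(-1/5)))*(-41) = (4*(-7/5))*(-41) = -28/5*(-41) = 1148/5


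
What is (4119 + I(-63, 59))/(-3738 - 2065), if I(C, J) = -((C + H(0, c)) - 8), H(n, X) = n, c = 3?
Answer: -4190/5803 ≈ -0.72204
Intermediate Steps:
I(C, J) = 8 - C (I(C, J) = -((C + 0) - 8) = -(C - 8) = -(-8 + C) = 8 - C)
(4119 + I(-63, 59))/(-3738 - 2065) = (4119 + (8 - 1*(-63)))/(-3738 - 2065) = (4119 + (8 + 63))/(-5803) = (4119 + 71)*(-1/5803) = 4190*(-1/5803) = -4190/5803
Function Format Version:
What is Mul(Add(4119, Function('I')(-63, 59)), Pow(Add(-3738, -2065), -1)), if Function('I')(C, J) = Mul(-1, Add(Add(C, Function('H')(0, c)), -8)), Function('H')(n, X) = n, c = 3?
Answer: Rational(-4190, 5803) ≈ -0.72204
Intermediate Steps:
Function('I')(C, J) = Add(8, Mul(-1, C)) (Function('I')(C, J) = Mul(-1, Add(Add(C, 0), -8)) = Mul(-1, Add(C, -8)) = Mul(-1, Add(-8, C)) = Add(8, Mul(-1, C)))
Mul(Add(4119, Function('I')(-63, 59)), Pow(Add(-3738, -2065), -1)) = Mul(Add(4119, Add(8, Mul(-1, -63))), Pow(Add(-3738, -2065), -1)) = Mul(Add(4119, Add(8, 63)), Pow(-5803, -1)) = Mul(Add(4119, 71), Rational(-1, 5803)) = Mul(4190, Rational(-1, 5803)) = Rational(-4190, 5803)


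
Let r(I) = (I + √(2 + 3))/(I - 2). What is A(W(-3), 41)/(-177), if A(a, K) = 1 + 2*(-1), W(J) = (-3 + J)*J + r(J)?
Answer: 1/177 ≈ 0.0056497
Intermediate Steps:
r(I) = (I + √5)/(-2 + I)
W(J) = J*(-3 + J) + (J + √5)/(-2 + J) (W(J) = (-3 + J)*J + (J + √5)/(-2 + J) = J*(-3 + J) + (J + √5)/(-2 + J))
A(a, K) = -1 (A(a, K) = 1 - 2 = -1)
A(W(-3), 41)/(-177) = -1/(-177) = -1*(-1/177) = 1/177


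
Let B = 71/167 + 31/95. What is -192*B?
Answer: -2289024/15865 ≈ -144.28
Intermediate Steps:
B = 11922/15865 (B = 71*(1/167) + 31*(1/95) = 71/167 + 31/95 = 11922/15865 ≈ 0.75147)
-192*B = -192*11922/15865 = -2289024/15865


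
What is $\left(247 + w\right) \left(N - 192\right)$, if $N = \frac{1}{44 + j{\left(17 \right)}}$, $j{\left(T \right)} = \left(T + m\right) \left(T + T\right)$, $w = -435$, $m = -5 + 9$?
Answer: $\frac{13680290}{379} \approx 36096.0$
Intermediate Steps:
$m = 4$
$j{\left(T \right)} = 2 T \left(4 + T\right)$ ($j{\left(T \right)} = \left(T + 4\right) \left(T + T\right) = \left(4 + T\right) 2 T = 2 T \left(4 + T\right)$)
$N = \frac{1}{758}$ ($N = \frac{1}{44 + 2 \cdot 17 \left(4 + 17\right)} = \frac{1}{44 + 2 \cdot 17 \cdot 21} = \frac{1}{44 + 714} = \frac{1}{758} \approx 0.0013193$)
$\left(247 + w\right) \left(N - 192\right) = \left(247 - 435\right) \left(\frac{1}{758} - 192\right) = \left(-188\right) \left(- \frac{145535}{758}\right) = \frac{13680290}{379}$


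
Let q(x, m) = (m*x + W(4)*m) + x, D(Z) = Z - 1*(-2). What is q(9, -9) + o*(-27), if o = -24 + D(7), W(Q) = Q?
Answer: 297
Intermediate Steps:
D(Z) = 2 + Z (D(Z) = Z + 2 = 2 + Z)
q(x, m) = x + 4*m + m*x (q(x, m) = (m*x + 4*m) + x = (4*m + m*x) + x = x + 4*m + m*x)
o = -15 (o = -24 + (2 + 7) = -24 + 9 = -15)
q(9, -9) + o*(-27) = (9 + 4*(-9) - 9*9) - 15*(-27) = (9 - 36 - 81) + 405 = -108 + 405 = 297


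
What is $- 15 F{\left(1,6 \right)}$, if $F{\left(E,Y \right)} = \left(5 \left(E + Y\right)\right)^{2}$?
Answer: $-18375$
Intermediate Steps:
$F{\left(E,Y \right)} = \left(5 E + 5 Y\right)^{2}$
$- 15 F{\left(1,6 \right)} = - 15 \cdot 25 \left(1 + 6\right)^{2} = - 15 \cdot 25 \cdot 7^{2} = - 15 \cdot 25 \cdot 49 = \left(-15\right) 1225 = -18375$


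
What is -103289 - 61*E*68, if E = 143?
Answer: -696453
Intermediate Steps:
-103289 - 61*E*68 = -103289 - 61*143*68 = -103289 - 8723*68 = -103289 - 593164 = -696453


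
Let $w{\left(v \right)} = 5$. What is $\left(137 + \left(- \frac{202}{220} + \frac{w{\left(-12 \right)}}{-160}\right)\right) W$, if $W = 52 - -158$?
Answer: $\frac{5028429}{176} \approx 28571.0$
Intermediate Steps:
$W = 210$ ($W = 52 + 158 = 210$)
$\left(137 + \left(- \frac{202}{220} + \frac{w{\left(-12 \right)}}{-160}\right)\right) W = \left(137 + \left(- \frac{202}{220} + \frac{5}{-160}\right)\right) 210 = \left(137 + \left(\left(-202\right) \frac{1}{220} + 5 \left(- \frac{1}{160}\right)\right)\right) 210 = \left(137 - \frac{1671}{1760}\right) 210 = \frac{239449}{1760} \cdot 210 = \frac{5028429}{176}$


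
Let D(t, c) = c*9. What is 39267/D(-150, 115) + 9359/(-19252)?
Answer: 82920191/2213980 ≈ 37.453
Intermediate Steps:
D(t, c) = 9*c
39267/D(-150, 115) + 9359/(-19252) = 39267/((9*115)) + 9359/(-19252) = 39267/1035 + 9359*(-1/19252) = 39267*(1/1035) - 9359/19252 = 4363/115 - 9359/19252 = 82920191/2213980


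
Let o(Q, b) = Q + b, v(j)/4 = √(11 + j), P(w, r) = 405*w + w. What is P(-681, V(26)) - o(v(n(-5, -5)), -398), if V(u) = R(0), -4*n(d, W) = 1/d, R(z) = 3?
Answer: -276088 - 2*√1105/5 ≈ -2.7610e+5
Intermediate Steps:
n(d, W) = -1/(4*d)
V(u) = 3
P(w, r) = 406*w
v(j) = 4*√(11 + j)
P(-681, V(26)) - o(v(n(-5, -5)), -398) = 406*(-681) - (4*√(11 - ¼/(-5)) - 398) = -276486 - (4*√(11 - ¼*(-⅕)) - 398) = -276486 - (4*√(11 + 1/20) - 398) = -276486 - (4*√(221/20) - 398) = -276486 - (4*(√1105/10) - 398) = -276486 - (2*√1105/5 - 398) = -276486 - (-398 + 2*√1105/5) = -276486 + (398 - 2*√1105/5) = -276088 - 2*√1105/5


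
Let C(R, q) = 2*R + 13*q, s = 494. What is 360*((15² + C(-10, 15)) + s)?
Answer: 321840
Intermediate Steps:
360*((15² + C(-10, 15)) + s) = 360*((15² + (2*(-10) + 13*15)) + 494) = 360*((225 + (-20 + 195)) + 494) = 360*((225 + 175) + 494) = 360*(400 + 494) = 360*894 = 321840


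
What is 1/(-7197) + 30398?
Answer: 218774405/7197 ≈ 30398.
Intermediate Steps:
1/(-7197) + 30398 = -1/7197 + 30398 = 218774405/7197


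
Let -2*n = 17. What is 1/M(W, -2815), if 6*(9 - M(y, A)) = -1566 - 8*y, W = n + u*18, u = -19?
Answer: -3/592 ≈ -0.0050676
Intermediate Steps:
n = -17/2 (n = -1/2*17 = -17/2 ≈ -8.5000)
W = -701/2 (W = -17/2 - 19*18 = -17/2 - 342 = -701/2 ≈ -350.50)
M(y, A) = 270 + 4*y/3 (M(y, A) = 9 - (-1566 - 8*y)/6 = 9 + (261 + 4*y/3) = 270 + 4*y/3)
1/M(W, -2815) = 1/(270 + (4/3)*(-701/2)) = 1/(270 - 1402/3) = 1/(-592/3) = -3/592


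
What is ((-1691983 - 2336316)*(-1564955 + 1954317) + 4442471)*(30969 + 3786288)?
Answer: -5987222979194620119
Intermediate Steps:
((-1691983 - 2336316)*(-1564955 + 1954317) + 4442471)*(30969 + 3786288) = (-4028299*389362 + 4442471)*3817257 = (-1568466555238 + 4442471)*3817257 = -1568462112767*3817257 = -5987222979194620119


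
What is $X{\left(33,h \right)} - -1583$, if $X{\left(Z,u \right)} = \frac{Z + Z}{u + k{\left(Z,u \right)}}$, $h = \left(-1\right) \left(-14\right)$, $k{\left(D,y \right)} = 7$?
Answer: $\frac{11103}{7} \approx 1586.1$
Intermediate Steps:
$h = 14$
$X{\left(Z,u \right)} = \frac{2 Z}{7 + u}$ ($X{\left(Z,u \right)} = \frac{Z + Z}{u + 7} = \frac{2 Z}{7 + u}$)
$X{\left(33,h \right)} - -1583 = 2 \cdot 33 \frac{1}{7 + 14} - -1583 = 2 \cdot 33 \cdot \frac{1}{21} + 1583 = \frac{22}{7} + 1583 = \frac{11103}{7}$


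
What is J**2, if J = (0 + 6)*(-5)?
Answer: 900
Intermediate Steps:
J = -30 (J = 6*(-5) = -30)
J**2 = (-30)**2 = 900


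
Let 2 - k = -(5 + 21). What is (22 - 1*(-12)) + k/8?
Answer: 75/2 ≈ 37.500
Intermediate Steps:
k = 28 (k = 2 - (-1)*(5 + 21) = 2 - (-1)*26 = 2 - 1*(-26) = 2 + 26 = 28)
(22 - 1*(-12)) + k/8 = (22 - 1*(-12)) + 28/8 = (22 + 12) + 28*(⅛) = 34 + 7/2 = 75/2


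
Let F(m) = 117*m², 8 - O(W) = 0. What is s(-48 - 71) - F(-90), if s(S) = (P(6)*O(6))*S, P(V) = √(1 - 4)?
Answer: -947700 - 952*I*√3 ≈ -9.477e+5 - 1648.9*I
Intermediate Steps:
P(V) = I*√3 (P(V) = √(-3) = I*√3)
O(W) = 8 (O(W) = 8 - 1*0 = 8 + 0 = 8)
s(S) = 8*I*S*√3 (s(S) = ((I*√3)*8)*S = (8*I*√3)*S = 8*I*S*√3)
s(-48 - 71) - F(-90) = 8*I*(-48 - 71)*√3 - 117*(-90)² = 8*I*(-119)*√3 - 117*8100 = -952*I*√3 - 1*947700 = -952*I*√3 - 947700 = -947700 - 952*I*√3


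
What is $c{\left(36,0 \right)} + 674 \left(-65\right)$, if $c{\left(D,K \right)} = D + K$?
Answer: $-43774$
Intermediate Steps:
$c{\left(36,0 \right)} + 674 \left(-65\right) = \left(36 + 0\right) + 674 \left(-65\right) = 36 - 43810 = -43774$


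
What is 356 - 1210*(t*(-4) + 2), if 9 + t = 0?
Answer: -45624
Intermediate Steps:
t = -9 (t = -9 + 0 = -9)
356 - 1210*(t*(-4) + 2) = 356 - 1210*(-9*(-4) + 2) = 356 - 1210*(36 + 2) = 356 - 1210*38 = 356 - 45980 = -45624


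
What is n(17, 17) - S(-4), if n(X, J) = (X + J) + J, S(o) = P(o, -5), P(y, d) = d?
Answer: 56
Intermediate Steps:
S(o) = -5
n(X, J) = X + 2*J (n(X, J) = (J + X) + J = X + 2*J)
n(17, 17) - S(-4) = (17 + 2*17) - 1*(-5) = (17 + 34) + 5 = 51 + 5 = 56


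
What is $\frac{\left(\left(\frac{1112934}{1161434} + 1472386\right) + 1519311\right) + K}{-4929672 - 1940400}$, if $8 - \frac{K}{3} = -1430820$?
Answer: $- \frac{1057512073561}{997391900406} \approx -1.0603$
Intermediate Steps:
$K = 4292484$ ($K = 24 - -4292460 = 24 + 4292460 = 4292484$)
$\frac{\left(\left(\frac{1112934}{1161434} + 1472386\right) + 1519311\right) + K}{-4929672 - 1940400} = \frac{\left(\left(\frac{1112934}{1161434} + 1472386\right) + 1519311\right) + 4292484}{-4929672 - 1940400} = \frac{\left(\left(1112934 \cdot \frac{1}{1161434} + 1472386\right) + 1519311\right) + 4292484}{-6870072} = \left(\left(\left(\frac{556467}{580717} + 1472386\right) + 1519311\right) + 4292484\right) \left(- \frac{1}{6870072}\right) = \left(\left(\frac{855040137229}{580717} + 1519311\right) + 4292484\right) \left(- \frac{1}{6870072}\right) = \left(\frac{1737329863216}{580717} + 4292484\right) \left(- \frac{1}{6870072}\right) = \frac{4230048294244}{580717} \left(- \frac{1}{6870072}\right) = - \frac{1057512073561}{997391900406}$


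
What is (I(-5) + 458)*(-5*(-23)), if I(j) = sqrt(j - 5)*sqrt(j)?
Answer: 52670 - 575*sqrt(2) ≈ 51857.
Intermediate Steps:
I(j) = sqrt(j)*sqrt(-5 + j) (I(j) = sqrt(-5 + j)*sqrt(j) = sqrt(j)*sqrt(-5 + j))
(I(-5) + 458)*(-5*(-23)) = (sqrt(-5)*sqrt(-5 - 5) + 458)*(-5*(-23)) = ((I*sqrt(5))*sqrt(-10) + 458)*115 = ((I*sqrt(5))*(I*sqrt(10)) + 458)*115 = (-5*sqrt(2) + 458)*115 = (458 - 5*sqrt(2))*115 = 52670 - 575*sqrt(2)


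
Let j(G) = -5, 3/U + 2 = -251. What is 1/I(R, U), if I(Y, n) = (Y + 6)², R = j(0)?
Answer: 1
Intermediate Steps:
U = -3/253 (U = 3/(-2 - 251) = 3/(-253) = 3*(-1/253) = -3/253 ≈ -0.011858)
R = -5
I(Y, n) = (6 + Y)²
1/I(R, U) = 1/((6 - 5)²) = 1/(1²) = 1/1 = 1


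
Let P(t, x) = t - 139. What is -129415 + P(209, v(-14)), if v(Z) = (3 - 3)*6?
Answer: -129345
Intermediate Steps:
v(Z) = 0 (v(Z) = 0*6 = 0)
P(t, x) = -139 + t
-129415 + P(209, v(-14)) = -129415 + (-139 + 209) = -129415 + 70 = -129345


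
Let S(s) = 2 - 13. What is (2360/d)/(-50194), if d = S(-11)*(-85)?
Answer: -236/4693139 ≈ -5.0286e-5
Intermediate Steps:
S(s) = -11
d = 935 (d = -11*(-85) = 935)
(2360/d)/(-50194) = (2360/935)/(-50194) = (2360*(1/935))*(-1/50194) = (472/187)*(-1/50194) = -236/4693139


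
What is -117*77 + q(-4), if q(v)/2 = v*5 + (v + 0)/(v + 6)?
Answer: -9053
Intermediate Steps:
q(v) = 10*v + 2*v/(6 + v) (q(v) = 2*(v*5 + (v + 0)/(v + 6)) = 2*(5*v + v/(6 + v)) = 10*v + 2*v/(6 + v))
-117*77 + q(-4) = -117*77 + 2*(-4)*(31 + 5*(-4))/(6 - 4) = -9009 + 2*(-4)*(31 - 20)/2 = -9009 + 2*(-4)*(½)*11 = -9009 - 44 = -9053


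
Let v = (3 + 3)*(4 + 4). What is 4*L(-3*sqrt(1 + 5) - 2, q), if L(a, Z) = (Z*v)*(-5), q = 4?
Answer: -3840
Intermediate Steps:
v = 48 (v = 6*8 = 48)
L(a, Z) = -240*Z (L(a, Z) = (Z*48)*(-5) = (48*Z)*(-5) = -240*Z)
4*L(-3*sqrt(1 + 5) - 2, q) = 4*(-240*4) = 4*(-960) = -3840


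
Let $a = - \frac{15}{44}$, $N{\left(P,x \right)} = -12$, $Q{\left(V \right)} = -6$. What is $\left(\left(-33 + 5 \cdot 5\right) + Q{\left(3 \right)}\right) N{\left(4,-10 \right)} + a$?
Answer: $\frac{7377}{44} \approx 167.66$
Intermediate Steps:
$a = - \frac{15}{44}$ ($a = \left(-15\right) \frac{1}{44} = - \frac{15}{44} \approx -0.34091$)
$\left(\left(-33 + 5 \cdot 5\right) + Q{\left(3 \right)}\right) N{\left(4,-10 \right)} + a = \left(\left(-33 + 5 \cdot 5\right) - 6\right) \left(-12\right) - \frac{15}{44} = \left(\left(-33 + 25\right) - 6\right) \left(-12\right) - \frac{15}{44} = \left(-8 - 6\right) \left(-12\right) - \frac{15}{44} = \left(-14\right) \left(-12\right) - \frac{15}{44} = 168 - \frac{15}{44} = \frac{7377}{44}$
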